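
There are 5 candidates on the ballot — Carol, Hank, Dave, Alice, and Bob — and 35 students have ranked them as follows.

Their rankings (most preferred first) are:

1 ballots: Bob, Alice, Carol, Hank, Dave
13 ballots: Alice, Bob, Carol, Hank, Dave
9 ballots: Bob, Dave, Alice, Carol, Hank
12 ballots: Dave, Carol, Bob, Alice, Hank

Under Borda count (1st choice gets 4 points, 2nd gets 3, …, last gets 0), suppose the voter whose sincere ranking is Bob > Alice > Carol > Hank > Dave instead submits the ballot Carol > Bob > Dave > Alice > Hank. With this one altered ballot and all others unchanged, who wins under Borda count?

Bob

Borda totals with the altered ballot: Carol 75, Hank 13, Dave 77, Alice 83, Bob 102.
The winner is unchanged: still Bob.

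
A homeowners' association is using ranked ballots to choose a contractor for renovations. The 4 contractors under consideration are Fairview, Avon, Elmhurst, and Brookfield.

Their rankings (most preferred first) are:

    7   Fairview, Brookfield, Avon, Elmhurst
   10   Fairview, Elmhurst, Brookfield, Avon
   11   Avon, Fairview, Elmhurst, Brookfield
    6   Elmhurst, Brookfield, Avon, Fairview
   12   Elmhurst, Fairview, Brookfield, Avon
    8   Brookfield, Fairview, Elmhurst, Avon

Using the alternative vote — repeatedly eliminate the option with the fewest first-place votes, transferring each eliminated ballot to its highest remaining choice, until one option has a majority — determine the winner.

Round 1: Elmhurst 18, Fairview 17, Avon 11, Brookfield 8. Brookfield has the fewest and is eliminated.
Round 2: Fairview 25, Elmhurst 18, Avon 11. Avon has the fewest and is eliminated.
Round 3: Fairview 36, Elmhurst 18. Fairview has a majority.

Fairview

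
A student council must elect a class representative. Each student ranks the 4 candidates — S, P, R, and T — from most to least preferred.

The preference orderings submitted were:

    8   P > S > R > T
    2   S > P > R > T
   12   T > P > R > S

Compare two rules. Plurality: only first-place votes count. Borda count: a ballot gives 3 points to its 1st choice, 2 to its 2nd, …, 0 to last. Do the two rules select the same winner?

Plurality first-place counts: S 2, P 8, R 0, T 12 → T.
Borda totals: S 22, P 52, R 22, T 36 → P.
The two rules disagree: plurality picks T, Borda picks P.

No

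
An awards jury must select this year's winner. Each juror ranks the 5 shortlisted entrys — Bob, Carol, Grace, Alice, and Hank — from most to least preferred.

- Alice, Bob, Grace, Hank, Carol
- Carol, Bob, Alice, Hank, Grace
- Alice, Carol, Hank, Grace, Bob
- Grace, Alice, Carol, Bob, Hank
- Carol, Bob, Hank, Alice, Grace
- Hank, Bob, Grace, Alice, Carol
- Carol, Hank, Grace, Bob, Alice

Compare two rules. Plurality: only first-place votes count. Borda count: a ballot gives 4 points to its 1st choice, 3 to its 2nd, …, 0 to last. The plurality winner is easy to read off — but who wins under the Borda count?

Plurality first-place counts: Bob 0, Carol 3, Grace 1, Alice 2, Hank 1 → Carol.
Borda totals: Bob 14, Carol 17, Grace 11, Alice 15, Hank 13 → Carol.

Carol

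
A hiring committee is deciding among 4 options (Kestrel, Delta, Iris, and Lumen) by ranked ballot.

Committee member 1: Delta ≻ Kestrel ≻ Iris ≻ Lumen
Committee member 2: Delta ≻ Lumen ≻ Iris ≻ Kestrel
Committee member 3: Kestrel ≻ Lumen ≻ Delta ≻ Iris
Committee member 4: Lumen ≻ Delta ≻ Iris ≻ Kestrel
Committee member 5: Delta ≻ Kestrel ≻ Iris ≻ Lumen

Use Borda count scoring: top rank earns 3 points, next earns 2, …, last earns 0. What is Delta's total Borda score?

Borda scores:
  Kestrel: 2 + 0 + 3 + 0 + 2 = 7
  Delta: 3 + 3 + 1 + 2 + 3 = 12
  Iris: 1 + 1 + 0 + 1 + 1 = 4
  Lumen: 0 + 2 + 2 + 3 + 0 = 7

12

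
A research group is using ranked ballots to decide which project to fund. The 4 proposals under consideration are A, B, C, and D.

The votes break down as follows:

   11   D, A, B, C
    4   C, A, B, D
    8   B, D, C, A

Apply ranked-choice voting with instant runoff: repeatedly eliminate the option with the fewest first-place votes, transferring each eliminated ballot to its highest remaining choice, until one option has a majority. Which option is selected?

B

Round 1: D 11, B 8, C 4, A 0. A has the fewest and is eliminated.
Round 2: D 11, B 8, C 4. C has the fewest and is eliminated.
Round 3: B 12, D 11. B has a majority.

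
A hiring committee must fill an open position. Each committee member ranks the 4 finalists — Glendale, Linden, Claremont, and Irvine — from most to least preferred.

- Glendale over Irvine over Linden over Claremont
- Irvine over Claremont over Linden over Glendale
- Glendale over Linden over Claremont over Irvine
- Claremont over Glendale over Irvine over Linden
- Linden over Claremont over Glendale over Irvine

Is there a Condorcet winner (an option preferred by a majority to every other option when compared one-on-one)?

No

Head-to-head results (5 voters total):
Glendale vs Linden: Glendale wins 3–2.
Glendale vs Claremont: Claremont wins 3–2.
Glendale vs Irvine: Glendale wins 4–1.
Linden vs Claremont: Linden wins 3–2.
Linden vs Irvine: Irvine wins 3–2.
Claremont vs Irvine: Claremont wins 3–2.
No candidate beats all others: Glendale beats Linden beats Claremont beats Glendale, a majority cycle.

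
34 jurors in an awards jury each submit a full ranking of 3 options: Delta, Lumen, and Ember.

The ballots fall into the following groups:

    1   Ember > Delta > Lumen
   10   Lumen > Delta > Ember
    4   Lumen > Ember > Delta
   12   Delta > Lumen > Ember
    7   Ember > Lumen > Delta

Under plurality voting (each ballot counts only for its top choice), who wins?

First-place vote totals:
  Delta: 12
  Lumen: 14
  Ember: 8
Lumen has the most first-place votes.

Lumen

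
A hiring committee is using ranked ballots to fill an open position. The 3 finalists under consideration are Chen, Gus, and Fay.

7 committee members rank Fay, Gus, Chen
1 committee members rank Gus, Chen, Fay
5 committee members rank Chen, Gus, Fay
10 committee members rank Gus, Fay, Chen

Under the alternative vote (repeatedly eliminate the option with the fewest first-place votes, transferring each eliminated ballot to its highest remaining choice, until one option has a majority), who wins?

Gus

Round 1: Gus 11, Fay 7, Chen 5. Chen has the fewest and is eliminated.
Round 2: Gus 16, Fay 7. Gus has a majority.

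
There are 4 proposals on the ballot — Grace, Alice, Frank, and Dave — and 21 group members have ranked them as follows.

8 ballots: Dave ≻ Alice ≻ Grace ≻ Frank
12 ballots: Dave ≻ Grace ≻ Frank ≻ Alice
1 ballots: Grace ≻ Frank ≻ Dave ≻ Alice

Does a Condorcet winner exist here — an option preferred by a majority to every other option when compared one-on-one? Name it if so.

Head-to-head results (21 voters total):
Grace vs Alice: Grace wins 13–8.
Grace vs Frank: Grace wins 21–0.
Grace vs Dave: Dave wins 20–1.
Alice vs Frank: Frank wins 13–8.
Alice vs Dave: Dave wins 21–0.
Frank vs Dave: Dave wins 20–1.
Dave beats each rival — Grace (20–1), Alice (21–0), Frank (20–1) — so Dave is the Condorcet winner.

Dave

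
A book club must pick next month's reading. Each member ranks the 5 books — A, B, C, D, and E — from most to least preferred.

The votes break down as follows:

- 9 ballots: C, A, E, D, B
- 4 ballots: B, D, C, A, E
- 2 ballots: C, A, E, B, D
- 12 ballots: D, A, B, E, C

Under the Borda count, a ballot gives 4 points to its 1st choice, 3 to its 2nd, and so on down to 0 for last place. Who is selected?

A

Borda scores:
  A: 9·3 + 4·1 + 2·3 + 12·3 = 73
  B: 9·0 + 4·4 + 2·1 + 12·2 = 42
  C: 9·4 + 4·2 + 2·4 + 12·0 = 52
  D: 9·1 + 4·3 + 2·0 + 12·4 = 69
  E: 9·2 + 4·0 + 2·2 + 12·1 = 34
A has the highest total.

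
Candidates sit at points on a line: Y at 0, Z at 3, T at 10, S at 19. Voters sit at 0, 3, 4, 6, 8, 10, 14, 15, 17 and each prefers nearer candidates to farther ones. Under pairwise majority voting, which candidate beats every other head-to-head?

With single-peaked preferences on a line, the Condorcet winner is the candidate closest to the median voter.
The median voter (position 8) is closest to T at 10.
Check: T vs Z — voters closer to T: 5 of 9.

T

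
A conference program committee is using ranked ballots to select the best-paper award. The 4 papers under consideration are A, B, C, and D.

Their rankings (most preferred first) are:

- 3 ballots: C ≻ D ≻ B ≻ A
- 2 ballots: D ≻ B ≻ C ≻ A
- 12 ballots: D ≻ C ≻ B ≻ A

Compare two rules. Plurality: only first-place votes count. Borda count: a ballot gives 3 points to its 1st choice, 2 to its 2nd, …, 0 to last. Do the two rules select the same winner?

Plurality first-place counts: A 0, B 0, C 3, D 14 → D.
Borda totals: A 0, B 19, C 35, D 48 → D.
The two rules agree on D.

Yes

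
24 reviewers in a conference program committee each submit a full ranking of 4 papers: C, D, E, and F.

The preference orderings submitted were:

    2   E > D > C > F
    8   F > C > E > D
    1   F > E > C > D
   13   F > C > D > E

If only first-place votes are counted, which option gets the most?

First-place vote totals:
  C: 0
  D: 0
  E: 2
  F: 22
F has the most first-place votes.

F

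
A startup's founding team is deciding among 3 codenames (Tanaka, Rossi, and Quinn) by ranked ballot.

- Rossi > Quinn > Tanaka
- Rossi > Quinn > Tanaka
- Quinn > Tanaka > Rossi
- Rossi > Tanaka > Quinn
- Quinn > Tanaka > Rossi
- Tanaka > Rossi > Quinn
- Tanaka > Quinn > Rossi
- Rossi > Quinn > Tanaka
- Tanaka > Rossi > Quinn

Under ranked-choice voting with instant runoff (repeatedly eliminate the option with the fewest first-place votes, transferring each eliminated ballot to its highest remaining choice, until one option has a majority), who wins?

Round 1: Rossi 4, Tanaka 3, Quinn 2. Quinn has the fewest and is eliminated.
Round 2: Tanaka 5, Rossi 4. Tanaka has a majority.

Tanaka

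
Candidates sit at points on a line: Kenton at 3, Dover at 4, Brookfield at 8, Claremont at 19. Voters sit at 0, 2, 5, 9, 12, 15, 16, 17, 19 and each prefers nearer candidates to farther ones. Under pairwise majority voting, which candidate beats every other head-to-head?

With single-peaked preferences on a line, the Condorcet winner is the candidate closest to the median voter.
The median voter (position 12) is closest to Brookfield at 8.
Check: Brookfield vs Kenton — voters closer to Brookfield: 6 of 9.

Brookfield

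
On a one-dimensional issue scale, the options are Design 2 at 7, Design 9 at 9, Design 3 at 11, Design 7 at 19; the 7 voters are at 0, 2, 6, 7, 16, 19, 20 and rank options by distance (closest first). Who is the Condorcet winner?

With single-peaked preferences on a line, the Condorcet winner is the candidate closest to the median voter.
The median voter (position 7) is closest to Design 2 at 7.
Check: Design 2 vs Design 7 — voters closer to Design 2: 4 of 7.

Design 2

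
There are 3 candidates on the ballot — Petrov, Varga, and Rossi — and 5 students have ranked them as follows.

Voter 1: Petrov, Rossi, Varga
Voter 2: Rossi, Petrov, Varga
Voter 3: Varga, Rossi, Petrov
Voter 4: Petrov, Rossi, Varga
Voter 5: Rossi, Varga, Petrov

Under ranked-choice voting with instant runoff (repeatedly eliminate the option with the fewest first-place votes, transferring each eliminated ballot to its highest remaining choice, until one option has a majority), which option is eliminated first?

Varga

Round 1: Petrov 2, Rossi 2, Varga 1. Varga has the fewest and is eliminated.
Round 2: Rossi 3, Petrov 2. Rossi has a majority.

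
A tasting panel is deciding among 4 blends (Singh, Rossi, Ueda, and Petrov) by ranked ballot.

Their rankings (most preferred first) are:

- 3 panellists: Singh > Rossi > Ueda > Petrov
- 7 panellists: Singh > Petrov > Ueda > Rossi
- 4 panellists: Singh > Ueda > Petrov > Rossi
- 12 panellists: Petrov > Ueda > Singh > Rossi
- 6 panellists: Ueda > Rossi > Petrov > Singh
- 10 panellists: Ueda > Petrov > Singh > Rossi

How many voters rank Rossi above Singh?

Ballots ranking Rossi above Singh: 6.
Ballots ranking Singh above Rossi: 3+7+4+12+10 = 36.
So 6 of 42 voters prefer Rossi to Singh.

6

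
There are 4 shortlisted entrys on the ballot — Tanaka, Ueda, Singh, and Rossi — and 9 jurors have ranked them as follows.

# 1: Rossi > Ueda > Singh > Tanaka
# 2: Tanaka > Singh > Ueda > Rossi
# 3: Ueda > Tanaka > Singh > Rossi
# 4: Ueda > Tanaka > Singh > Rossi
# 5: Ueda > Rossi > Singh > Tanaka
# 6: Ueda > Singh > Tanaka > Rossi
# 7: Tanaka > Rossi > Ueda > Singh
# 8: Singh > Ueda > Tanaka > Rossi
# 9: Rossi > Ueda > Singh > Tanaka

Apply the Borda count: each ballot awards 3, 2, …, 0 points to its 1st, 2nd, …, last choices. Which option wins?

Ueda

Borda scores:
  Tanaka: 0 + 3 + 2 + 2 + 0 + 1 + 3 + 1 + 0 = 12
  Ueda: 2 + 1 + 3 + 3 + 3 + 3 + 1 + 2 + 2 = 20
  Singh: 1 + 2 + 1 + 1 + 1 + 2 + 0 + 3 + 1 = 12
  Rossi: 3 + 0 + 0 + 0 + 2 + 0 + 2 + 0 + 3 = 10
Ueda has the highest total.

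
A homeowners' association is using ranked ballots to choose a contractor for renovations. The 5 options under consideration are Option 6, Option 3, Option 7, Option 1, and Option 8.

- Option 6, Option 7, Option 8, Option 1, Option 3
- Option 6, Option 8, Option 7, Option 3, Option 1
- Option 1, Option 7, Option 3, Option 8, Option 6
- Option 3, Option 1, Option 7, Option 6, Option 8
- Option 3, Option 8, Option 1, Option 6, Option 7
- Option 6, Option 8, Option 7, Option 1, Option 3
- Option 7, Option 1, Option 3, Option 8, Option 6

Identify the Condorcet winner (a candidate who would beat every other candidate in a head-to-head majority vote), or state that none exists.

Head-to-head results (7 voters total):
Option 6 vs Option 3: Option 3 wins 4–3.
Option 6 vs Option 7: Option 6 wins 4–3.
Option 6 vs Option 1: Option 1 wins 4–3.
Option 6 vs Option 8: Option 6 wins 4–3.
Option 3 vs Option 7: Option 7 wins 5–2.
Option 3 vs Option 1: Option 1 wins 4–3.
Option 3 vs Option 8: Option 3 wins 4–3.
Option 7 vs Option 1: Option 7 wins 4–3.
Option 7 vs Option 8: Option 7 wins 4–3.
Option 1 vs Option 8: Option 8 wins 4–3.
No candidate beats all others: Option 6 beats Option 7 beats Option 3 beats Option 6, a majority cycle.

There is no Condorcet winner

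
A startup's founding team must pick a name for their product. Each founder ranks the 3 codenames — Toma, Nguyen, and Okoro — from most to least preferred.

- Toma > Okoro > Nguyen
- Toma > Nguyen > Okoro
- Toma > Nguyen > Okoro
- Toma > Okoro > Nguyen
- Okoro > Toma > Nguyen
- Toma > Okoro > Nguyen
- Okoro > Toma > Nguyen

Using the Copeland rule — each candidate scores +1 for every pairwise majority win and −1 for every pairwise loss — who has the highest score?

Toma

Pairwise results:
  Toma vs Nguyen: Toma wins 7–0.
  Toma vs Okoro: Toma wins 5–2.
  Nguyen vs Okoro: Okoro wins 5–2.
Copeland scores (wins − losses):
  Toma: 2 − 0 = 2
  Nguyen: 0 − 2 = -2
  Okoro: 1 − 1 = 0
Toma has the best Copeland score.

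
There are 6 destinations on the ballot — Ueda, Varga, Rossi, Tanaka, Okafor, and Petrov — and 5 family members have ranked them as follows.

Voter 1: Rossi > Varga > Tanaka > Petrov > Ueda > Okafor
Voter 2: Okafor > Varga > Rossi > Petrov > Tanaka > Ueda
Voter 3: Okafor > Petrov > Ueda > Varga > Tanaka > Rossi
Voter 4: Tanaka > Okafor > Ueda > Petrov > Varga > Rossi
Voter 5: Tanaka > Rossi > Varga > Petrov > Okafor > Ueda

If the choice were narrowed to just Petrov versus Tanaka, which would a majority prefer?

Tanaka

Ballots ranking Petrov above Tanaka: 2.
Ballots ranking Tanaka above Petrov: 3.
Tanaka wins the head-to-head, 3–2.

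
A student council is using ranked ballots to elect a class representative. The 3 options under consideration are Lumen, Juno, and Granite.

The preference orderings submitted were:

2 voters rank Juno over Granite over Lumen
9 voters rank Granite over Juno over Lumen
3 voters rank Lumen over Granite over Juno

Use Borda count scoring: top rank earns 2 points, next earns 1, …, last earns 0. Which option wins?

Borda scores:
  Lumen: 2·0 + 9·0 + 3·2 = 6
  Juno: 2·2 + 9·1 + 3·0 = 13
  Granite: 2·1 + 9·2 + 3·1 = 23
Granite has the highest total.

Granite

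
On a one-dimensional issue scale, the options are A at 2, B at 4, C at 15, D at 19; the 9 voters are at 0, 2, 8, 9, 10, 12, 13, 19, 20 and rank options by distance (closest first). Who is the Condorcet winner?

C

With single-peaked preferences on a line, the Condorcet winner is the candidate closest to the median voter.
The median voter (position 10) is closest to C at 15.
Check: C vs D — voters closer to C: 7 of 9.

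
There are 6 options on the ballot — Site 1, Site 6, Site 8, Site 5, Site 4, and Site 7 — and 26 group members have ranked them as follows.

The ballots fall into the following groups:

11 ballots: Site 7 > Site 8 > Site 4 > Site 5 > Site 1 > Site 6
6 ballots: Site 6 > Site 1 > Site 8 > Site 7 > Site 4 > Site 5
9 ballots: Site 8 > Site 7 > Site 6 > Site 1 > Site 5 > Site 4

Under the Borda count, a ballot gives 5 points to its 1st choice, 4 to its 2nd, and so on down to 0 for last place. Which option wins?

Borda scores:
  Site 1: 11·1 + 6·4 + 9·2 = 53
  Site 6: 11·0 + 6·5 + 9·3 = 57
  Site 8: 11·4 + 6·3 + 9·5 = 107
  Site 5: 11·2 + 6·0 + 9·1 = 31
  Site 4: 11·3 + 6·1 + 9·0 = 39
  Site 7: 11·5 + 6·2 + 9·4 = 103
Site 8 has the highest total.

Site 8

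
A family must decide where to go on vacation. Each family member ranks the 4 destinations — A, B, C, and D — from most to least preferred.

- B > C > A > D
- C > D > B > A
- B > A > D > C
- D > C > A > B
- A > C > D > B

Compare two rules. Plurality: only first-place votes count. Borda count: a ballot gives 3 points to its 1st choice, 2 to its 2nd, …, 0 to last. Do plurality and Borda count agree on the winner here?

No

Plurality first-place counts: A 1, B 2, C 1, D 1 → B.
Borda totals: A 7, B 7, C 9, D 7 → C.
The two rules disagree: plurality picks B, Borda picks C.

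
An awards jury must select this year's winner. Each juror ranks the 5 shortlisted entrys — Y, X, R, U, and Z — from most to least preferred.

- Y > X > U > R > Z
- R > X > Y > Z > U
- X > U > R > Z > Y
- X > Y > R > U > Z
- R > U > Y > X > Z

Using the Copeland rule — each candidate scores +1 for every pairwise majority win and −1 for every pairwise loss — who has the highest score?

Pairwise results:
  Y vs X: X wins 3–2.
  Y vs R: R wins 3–2.
  Y vs U: Y wins 3–2.
  Y vs Z: Y wins 4–1.
  X vs R: X wins 3–2.
  X vs U: X wins 4–1.
  X vs Z: X wins 5–0.
  R vs U: R wins 3–2.
  R vs Z: R wins 5–0.
  U vs Z: U wins 4–1.
Copeland scores (wins − losses):
  Y: 2 − 2 = 0
  X: 4 − 0 = 4
  R: 3 − 1 = 2
  U: 1 − 3 = -2
  Z: 0 − 4 = -4
X has the best Copeland score.

X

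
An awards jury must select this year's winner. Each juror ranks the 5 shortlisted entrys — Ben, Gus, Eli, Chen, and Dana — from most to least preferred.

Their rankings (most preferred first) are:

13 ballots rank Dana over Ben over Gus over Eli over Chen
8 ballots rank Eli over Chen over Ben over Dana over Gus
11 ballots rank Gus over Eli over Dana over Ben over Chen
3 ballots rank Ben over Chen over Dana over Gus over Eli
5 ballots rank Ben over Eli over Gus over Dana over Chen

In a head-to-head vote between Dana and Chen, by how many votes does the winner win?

18

Ballots ranking Dana above Chen: 13+11+5 = 29.
Ballots ranking Chen above Dana: 8+3 = 11.
Dana wins 29–11, a margin of 18.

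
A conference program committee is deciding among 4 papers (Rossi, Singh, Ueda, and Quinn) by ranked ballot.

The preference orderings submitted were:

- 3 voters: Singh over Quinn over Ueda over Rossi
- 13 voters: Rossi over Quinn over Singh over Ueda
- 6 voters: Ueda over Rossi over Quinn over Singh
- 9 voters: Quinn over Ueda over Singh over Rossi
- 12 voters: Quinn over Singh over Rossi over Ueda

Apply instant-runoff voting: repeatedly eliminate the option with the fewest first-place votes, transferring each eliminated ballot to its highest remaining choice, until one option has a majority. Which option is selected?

Quinn

Round 1: Quinn 21, Rossi 13, Ueda 6, Singh 3. Singh has the fewest and is eliminated.
Round 2: Quinn 24, Rossi 13, Ueda 6. Quinn has a majority.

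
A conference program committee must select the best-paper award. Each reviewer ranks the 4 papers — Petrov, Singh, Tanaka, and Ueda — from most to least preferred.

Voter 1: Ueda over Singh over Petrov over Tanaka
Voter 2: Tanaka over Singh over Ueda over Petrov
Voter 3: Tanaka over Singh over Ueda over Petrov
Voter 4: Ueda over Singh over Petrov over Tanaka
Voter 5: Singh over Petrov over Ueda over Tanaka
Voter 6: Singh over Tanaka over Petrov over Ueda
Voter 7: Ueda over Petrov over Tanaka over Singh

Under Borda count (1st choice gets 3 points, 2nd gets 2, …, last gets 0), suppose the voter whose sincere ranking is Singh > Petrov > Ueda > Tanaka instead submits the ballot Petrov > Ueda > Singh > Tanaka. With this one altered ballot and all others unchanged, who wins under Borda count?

Ueda

Borda totals with the altered ballot: Petrov 8, Singh 12, Tanaka 9, Ueda 13.
The switch changes the winner from Singh to Ueda.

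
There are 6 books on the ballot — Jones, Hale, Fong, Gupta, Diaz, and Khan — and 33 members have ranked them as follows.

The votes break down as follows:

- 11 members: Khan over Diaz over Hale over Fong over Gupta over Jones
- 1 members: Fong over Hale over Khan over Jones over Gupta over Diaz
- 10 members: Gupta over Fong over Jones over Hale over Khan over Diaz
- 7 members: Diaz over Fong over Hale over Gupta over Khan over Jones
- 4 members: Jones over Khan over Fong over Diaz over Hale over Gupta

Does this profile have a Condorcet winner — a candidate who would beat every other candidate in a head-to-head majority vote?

No

Head-to-head results (33 voters total):
Jones vs Hale: Hale wins 19–14.
Jones vs Fong: Fong wins 29–4.
Jones vs Gupta: Gupta wins 28–5.
Jones vs Diaz: Diaz wins 18–15.
Jones vs Khan: Khan wins 19–14.
Hale vs Fong: Fong wins 22–11.
Hale vs Gupta: Hale wins 23–10.
Hale vs Diaz: Diaz wins 22–11.
Hale vs Khan: Hale wins 18–15.
Fong vs Gupta: Fong wins 23–10.
Fong vs Diaz: Diaz wins 18–15.
Fong vs Khan: Fong wins 18–15.
Gupta vs Diaz: Diaz wins 22–11.
Gupta vs Khan: Gupta wins 17–16.
Diaz vs Khan: Khan wins 26–7.
No candidate beats all others: Hale beats Khan beats Diaz beats Hale, a majority cycle.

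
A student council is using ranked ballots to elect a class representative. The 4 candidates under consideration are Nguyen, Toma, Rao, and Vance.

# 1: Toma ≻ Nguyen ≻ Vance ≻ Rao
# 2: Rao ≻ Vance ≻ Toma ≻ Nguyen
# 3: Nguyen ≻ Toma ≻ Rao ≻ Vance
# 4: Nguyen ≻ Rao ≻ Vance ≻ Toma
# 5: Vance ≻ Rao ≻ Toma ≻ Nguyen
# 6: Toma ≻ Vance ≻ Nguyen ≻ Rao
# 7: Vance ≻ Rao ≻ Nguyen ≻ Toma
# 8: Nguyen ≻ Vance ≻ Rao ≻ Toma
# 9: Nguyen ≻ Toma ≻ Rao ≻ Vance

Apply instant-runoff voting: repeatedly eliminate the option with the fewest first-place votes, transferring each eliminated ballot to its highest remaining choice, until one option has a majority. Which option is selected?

Nguyen

Round 1: Nguyen 4, Toma 2, Vance 2, Rao 1. Rao has the fewest and is eliminated.
Round 2: Nguyen 4, Vance 3, Toma 2. Toma has the fewest and is eliminated.
Round 3: Nguyen 5, Vance 4. Nguyen has a majority.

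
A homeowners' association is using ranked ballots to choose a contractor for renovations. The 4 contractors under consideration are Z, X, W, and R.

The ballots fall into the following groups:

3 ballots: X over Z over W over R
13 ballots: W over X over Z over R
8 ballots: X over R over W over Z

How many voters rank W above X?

Ballots ranking W above X: 13.
Ballots ranking X above W: 3+8 = 11.
So 13 of 24 voters prefer W to X.

13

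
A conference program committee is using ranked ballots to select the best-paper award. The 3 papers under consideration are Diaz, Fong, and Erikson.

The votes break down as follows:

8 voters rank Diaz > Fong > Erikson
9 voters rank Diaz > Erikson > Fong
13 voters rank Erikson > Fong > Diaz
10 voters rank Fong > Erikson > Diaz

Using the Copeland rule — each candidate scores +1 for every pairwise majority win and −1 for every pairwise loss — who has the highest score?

Erikson

Pairwise results:
  Diaz vs Fong: Fong wins 23–17.
  Diaz vs Erikson: Erikson wins 23–17.
  Fong vs Erikson: Erikson wins 22–18.
Copeland scores (wins − losses):
  Diaz: 0 − 2 = -2
  Fong: 1 − 1 = 0
  Erikson: 2 − 0 = 2
Erikson has the best Copeland score.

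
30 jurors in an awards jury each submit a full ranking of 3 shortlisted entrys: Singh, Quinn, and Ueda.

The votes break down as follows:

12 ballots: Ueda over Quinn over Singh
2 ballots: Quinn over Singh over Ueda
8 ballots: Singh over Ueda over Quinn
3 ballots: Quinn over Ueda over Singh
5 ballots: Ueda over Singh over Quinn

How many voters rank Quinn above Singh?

17

Ballots ranking Quinn above Singh: 12+2+3 = 17.
Ballots ranking Singh above Quinn: 8+5 = 13.
So 17 of 30 voters prefer Quinn to Singh.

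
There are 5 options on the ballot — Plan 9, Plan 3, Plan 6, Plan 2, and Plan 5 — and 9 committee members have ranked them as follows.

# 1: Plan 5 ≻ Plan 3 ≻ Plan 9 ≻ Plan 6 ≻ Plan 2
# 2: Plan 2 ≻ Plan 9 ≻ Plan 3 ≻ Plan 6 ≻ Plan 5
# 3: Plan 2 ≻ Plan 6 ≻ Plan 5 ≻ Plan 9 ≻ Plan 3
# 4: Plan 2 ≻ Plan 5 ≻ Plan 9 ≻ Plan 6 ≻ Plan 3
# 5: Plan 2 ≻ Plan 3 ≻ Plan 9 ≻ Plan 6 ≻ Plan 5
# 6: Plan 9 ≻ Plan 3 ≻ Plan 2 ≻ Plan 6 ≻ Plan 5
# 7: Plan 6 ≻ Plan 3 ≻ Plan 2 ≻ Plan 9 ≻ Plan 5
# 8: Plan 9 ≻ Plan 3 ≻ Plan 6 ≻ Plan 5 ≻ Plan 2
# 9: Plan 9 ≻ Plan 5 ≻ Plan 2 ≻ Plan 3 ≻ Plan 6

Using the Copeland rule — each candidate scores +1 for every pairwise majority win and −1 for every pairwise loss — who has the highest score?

Plan 2

Pairwise results:
  Plan 9 vs Plan 3: Plan 9 wins 6–3.
  Plan 9 vs Plan 6: Plan 9 wins 7–2.
  Plan 9 vs Plan 2: Plan 2 wins 5–4.
  Plan 9 vs Plan 5: Plan 9 wins 6–3.
  Plan 3 vs Plan 6: Plan 3 wins 6–3.
  Plan 3 vs Plan 2: Plan 2 wins 5–4.
  Plan 3 vs Plan 5: Plan 3 wins 5–4.
  Plan 6 vs Plan 2: Plan 2 wins 6–3.
  Plan 6 vs Plan 5: Plan 6 wins 6–3.
  Plan 2 vs Plan 5: Plan 2 wins 6–3.
Copeland scores (wins − losses):
  Plan 9: 3 − 1 = 2
  Plan 3: 2 − 2 = 0
  Plan 6: 1 − 3 = -2
  Plan 2: 4 − 0 = 4
  Plan 5: 0 − 4 = -4
Plan 2 has the best Copeland score.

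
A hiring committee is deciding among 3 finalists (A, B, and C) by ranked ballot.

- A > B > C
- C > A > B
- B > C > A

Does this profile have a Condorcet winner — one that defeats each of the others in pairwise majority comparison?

No

Head-to-head results (3 voters total):
A vs B: A wins 2–1.
A vs C: C wins 2–1.
B vs C: B wins 2–1.
No candidate beats all others: A beats B beats C beats A, a majority cycle.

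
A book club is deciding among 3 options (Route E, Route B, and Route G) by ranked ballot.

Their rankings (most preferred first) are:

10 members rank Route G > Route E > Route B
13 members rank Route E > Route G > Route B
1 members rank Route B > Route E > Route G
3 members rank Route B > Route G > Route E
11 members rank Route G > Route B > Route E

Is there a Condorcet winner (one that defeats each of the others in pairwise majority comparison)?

Head-to-head results (38 voters total):
Route E vs Route B: Route E wins 23–15.
Route E vs Route G: Route G wins 24–14.
Route B vs Route G: Route G wins 34–4.
Route G beats each rival — Route E (24–14), Route B (34–4) — so Route G is the Condorcet winner.

Yes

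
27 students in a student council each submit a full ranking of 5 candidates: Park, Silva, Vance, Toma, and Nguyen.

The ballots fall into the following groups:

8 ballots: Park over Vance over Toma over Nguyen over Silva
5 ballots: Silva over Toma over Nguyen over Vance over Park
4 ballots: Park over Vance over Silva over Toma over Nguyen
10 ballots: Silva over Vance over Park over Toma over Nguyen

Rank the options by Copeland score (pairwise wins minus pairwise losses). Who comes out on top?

Silva

Pairwise results:
  Park vs Silva: Silva wins 15–12.
  Park vs Vance: Vance wins 15–12.
  Park vs Toma: Park wins 22–5.
  Park vs Nguyen: Park wins 22–5.
  Silva vs Vance: Silva wins 15–12.
  Silva vs Toma: Silva wins 19–8.
  Silva vs Nguyen: Silva wins 19–8.
  Vance vs Toma: Vance wins 22–5.
  Vance vs Nguyen: Vance wins 22–5.
  Toma vs Nguyen: Toma wins 27–0.
Copeland scores (wins − losses):
  Park: 2 − 2 = 0
  Silva: 4 − 0 = 4
  Vance: 3 − 1 = 2
  Toma: 1 − 3 = -2
  Nguyen: 0 − 4 = -4
Silva has the best Copeland score.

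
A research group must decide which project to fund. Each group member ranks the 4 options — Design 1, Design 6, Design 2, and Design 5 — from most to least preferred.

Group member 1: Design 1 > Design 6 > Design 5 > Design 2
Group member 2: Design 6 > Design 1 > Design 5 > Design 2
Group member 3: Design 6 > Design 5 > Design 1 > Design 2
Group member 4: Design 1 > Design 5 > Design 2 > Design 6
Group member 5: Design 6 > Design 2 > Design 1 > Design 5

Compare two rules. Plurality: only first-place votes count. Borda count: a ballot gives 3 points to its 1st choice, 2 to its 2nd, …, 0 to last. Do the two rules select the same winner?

Yes

Plurality first-place counts: Design 1 2, Design 6 3, Design 2 0, Design 5 0 → Design 6.
Borda totals: Design 1 10, Design 6 11, Design 2 3, Design 5 6 → Design 6.
The two rules agree on Design 6.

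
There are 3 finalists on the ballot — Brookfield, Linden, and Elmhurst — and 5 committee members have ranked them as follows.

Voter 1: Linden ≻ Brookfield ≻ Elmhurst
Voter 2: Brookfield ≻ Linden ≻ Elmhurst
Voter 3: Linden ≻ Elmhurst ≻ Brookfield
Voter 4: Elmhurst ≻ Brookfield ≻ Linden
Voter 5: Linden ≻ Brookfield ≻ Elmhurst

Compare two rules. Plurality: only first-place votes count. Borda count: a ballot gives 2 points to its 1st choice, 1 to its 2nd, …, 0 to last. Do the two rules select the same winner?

Plurality first-place counts: Brookfield 1, Linden 3, Elmhurst 1 → Linden.
Borda totals: Brookfield 5, Linden 7, Elmhurst 3 → Linden.
The two rules agree on Linden.

Yes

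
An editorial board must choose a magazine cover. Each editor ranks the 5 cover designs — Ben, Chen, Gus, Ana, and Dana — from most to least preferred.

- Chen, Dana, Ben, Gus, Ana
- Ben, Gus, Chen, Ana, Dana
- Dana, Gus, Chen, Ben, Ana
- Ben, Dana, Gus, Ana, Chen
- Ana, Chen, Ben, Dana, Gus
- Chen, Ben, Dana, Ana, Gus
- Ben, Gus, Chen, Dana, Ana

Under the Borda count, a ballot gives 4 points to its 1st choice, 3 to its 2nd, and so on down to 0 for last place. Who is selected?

Ben

Borda scores:
  Ben: 2 + 4 + 1 + 4 + 2 + 3 + 4 = 20
  Chen: 4 + 2 + 2 + 0 + 3 + 4 + 2 = 17
  Gus: 1 + 3 + 3 + 2 + 0 + 0 + 3 = 12
  Ana: 0 + 1 + 0 + 1 + 4 + 1 + 0 = 7
  Dana: 3 + 0 + 4 + 3 + 1 + 2 + 1 = 14
Ben has the highest total.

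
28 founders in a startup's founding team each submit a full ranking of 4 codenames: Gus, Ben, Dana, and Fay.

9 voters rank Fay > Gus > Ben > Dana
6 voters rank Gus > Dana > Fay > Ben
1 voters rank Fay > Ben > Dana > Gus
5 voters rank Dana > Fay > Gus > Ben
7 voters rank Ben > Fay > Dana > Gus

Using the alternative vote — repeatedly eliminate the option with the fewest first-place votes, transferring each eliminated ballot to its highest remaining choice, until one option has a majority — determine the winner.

Fay

Round 1: Fay 10, Ben 7, Gus 6, Dana 5. Dana has the fewest and is eliminated.
Round 2: Fay 15, Ben 7, Gus 6. Fay has a majority.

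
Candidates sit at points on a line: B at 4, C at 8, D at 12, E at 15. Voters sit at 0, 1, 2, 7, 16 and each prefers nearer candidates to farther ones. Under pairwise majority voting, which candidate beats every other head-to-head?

B

With single-peaked preferences on a line, the Condorcet winner is the candidate closest to the median voter.
The median voter (position 2) is closest to B at 4.
Check: B vs D — voters closer to B: 4 of 5.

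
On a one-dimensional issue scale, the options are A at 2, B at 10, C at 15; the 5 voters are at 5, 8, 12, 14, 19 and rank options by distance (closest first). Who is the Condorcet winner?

With single-peaked preferences on a line, the Condorcet winner is the candidate closest to the median voter.
The median voter (position 12) is closest to B at 10.
Check: B vs A — voters closer to B: 4 of 5.

B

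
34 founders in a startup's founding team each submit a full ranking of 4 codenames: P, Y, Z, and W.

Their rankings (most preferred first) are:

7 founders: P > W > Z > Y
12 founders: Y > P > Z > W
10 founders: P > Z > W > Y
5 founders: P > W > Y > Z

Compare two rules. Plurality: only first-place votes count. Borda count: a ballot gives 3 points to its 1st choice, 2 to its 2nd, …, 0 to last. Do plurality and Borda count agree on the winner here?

Yes

Plurality first-place counts: P 22, Y 12, Z 0, W 0 → P.
Borda totals: P 90, Y 41, Z 39, W 34 → P.
The two rules agree on P.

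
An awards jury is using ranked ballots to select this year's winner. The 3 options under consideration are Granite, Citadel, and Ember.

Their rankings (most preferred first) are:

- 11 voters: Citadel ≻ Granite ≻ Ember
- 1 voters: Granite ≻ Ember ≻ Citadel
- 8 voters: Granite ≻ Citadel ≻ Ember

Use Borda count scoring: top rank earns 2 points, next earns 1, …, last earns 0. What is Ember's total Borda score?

1

Borda scores:
  Granite: 11·1 + 2 + 8·2 = 29
  Citadel: 11·2 + 0 + 8·1 = 30
  Ember: 11·0 + 1 + 8·0 = 1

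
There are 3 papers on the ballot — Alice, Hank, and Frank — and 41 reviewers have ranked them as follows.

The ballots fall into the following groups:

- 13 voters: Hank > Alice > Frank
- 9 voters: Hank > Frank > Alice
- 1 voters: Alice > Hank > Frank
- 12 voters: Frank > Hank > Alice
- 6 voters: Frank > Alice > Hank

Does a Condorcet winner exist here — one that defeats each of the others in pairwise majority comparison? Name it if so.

Hank

Head-to-head results (41 voters total):
Alice vs Hank: Hank wins 34–7.
Alice vs Frank: Frank wins 27–14.
Hank vs Frank: Hank wins 23–18.
Hank beats each rival — Alice (34–7), Frank (23–18) — so Hank is the Condorcet winner.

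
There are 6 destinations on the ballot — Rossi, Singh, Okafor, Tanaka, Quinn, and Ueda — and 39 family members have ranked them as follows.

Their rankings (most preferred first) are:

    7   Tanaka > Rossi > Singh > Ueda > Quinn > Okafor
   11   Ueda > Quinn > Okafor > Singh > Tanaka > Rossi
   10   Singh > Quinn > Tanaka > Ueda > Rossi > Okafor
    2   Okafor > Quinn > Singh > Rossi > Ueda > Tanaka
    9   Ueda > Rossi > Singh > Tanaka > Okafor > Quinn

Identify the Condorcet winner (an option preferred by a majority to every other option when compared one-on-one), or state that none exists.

Ueda

Head-to-head results (39 voters total):
Rossi vs Singh: Singh wins 23–16.
Rossi vs Okafor: Rossi wins 26–13.
Rossi vs Tanaka: Tanaka wins 28–11.
Rossi vs Quinn: Quinn wins 23–16.
Rossi vs Ueda: Ueda wins 30–9.
Singh vs Okafor: Singh wins 26–13.
Singh vs Tanaka: Singh wins 32–7.
Singh vs Quinn: Singh wins 26–13.
Singh vs Ueda: Ueda wins 20–19.
Okafor vs Tanaka: Tanaka wins 26–13.
Okafor vs Quinn: Quinn wins 28–11.
Okafor vs Ueda: Ueda wins 37–2.
Tanaka vs Quinn: Quinn wins 23–16.
Tanaka vs Ueda: Ueda wins 22–17.
Quinn vs Ueda: Ueda wins 27–12.
Ueda beats each rival — Rossi (30–9), Singh (20–19), Okafor (37–2), Tanaka (22–17), Quinn (27–12) — so Ueda is the Condorcet winner.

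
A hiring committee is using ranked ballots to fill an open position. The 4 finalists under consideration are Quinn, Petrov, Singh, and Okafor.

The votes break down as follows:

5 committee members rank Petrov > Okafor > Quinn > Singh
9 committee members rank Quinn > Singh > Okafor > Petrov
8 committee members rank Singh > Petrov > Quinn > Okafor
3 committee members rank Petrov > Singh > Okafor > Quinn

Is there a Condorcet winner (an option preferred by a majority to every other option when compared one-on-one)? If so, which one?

Head-to-head results (25 voters total):
Quinn vs Petrov: Petrov wins 16–9.
Quinn vs Singh: Quinn wins 14–11.
Quinn vs Okafor: Quinn wins 17–8.
Petrov vs Singh: Singh wins 17–8.
Petrov vs Okafor: Petrov wins 16–9.
Singh vs Okafor: Singh wins 20–5.
No candidate beats all others: Quinn beats Singh beats Petrov beats Quinn, a majority cycle.

No Condorcet winner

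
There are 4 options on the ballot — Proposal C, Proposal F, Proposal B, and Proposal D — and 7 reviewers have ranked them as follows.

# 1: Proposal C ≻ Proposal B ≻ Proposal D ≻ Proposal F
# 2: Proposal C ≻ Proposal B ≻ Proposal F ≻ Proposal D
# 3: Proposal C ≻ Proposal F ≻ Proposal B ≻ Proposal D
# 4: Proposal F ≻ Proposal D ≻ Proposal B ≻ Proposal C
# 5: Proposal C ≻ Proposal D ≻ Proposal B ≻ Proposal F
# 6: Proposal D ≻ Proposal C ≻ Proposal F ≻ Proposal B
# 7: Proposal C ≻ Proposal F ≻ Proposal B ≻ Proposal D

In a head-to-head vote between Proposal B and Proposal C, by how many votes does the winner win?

Ballots ranking Proposal B above Proposal C: 1.
Ballots ranking Proposal C above Proposal B: 6.
Proposal C wins 6–1, a margin of 5.

5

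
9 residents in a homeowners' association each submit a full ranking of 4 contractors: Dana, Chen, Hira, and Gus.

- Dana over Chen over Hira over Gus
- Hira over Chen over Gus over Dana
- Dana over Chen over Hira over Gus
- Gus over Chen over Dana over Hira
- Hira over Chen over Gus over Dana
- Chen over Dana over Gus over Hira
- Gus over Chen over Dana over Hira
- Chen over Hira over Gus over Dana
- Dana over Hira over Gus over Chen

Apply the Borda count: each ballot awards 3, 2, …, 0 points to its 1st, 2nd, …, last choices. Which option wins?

Chen

Borda scores:
  Dana: 3 + 0 + 3 + 1 + 0 + 2 + 1 + 0 + 3 = 13
  Chen: 2 + 2 + 2 + 2 + 2 + 3 + 2 + 3 + 0 = 18
  Hira: 1 + 3 + 1 + 0 + 3 + 0 + 0 + 2 + 2 = 12
  Gus: 0 + 1 + 0 + 3 + 1 + 1 + 3 + 1 + 1 = 11
Chen has the highest total.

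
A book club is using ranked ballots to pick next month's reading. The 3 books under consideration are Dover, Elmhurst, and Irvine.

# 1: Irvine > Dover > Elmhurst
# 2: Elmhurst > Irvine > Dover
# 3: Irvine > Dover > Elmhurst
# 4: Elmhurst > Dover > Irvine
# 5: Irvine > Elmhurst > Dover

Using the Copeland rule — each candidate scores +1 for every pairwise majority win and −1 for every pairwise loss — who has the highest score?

Irvine

Pairwise results:
  Dover vs Elmhurst: Elmhurst wins 3–2.
  Dover vs Irvine: Irvine wins 4–1.
  Elmhurst vs Irvine: Irvine wins 3–2.
Copeland scores (wins − losses):
  Dover: 0 − 2 = -2
  Elmhurst: 1 − 1 = 0
  Irvine: 2 − 0 = 2
Irvine has the best Copeland score.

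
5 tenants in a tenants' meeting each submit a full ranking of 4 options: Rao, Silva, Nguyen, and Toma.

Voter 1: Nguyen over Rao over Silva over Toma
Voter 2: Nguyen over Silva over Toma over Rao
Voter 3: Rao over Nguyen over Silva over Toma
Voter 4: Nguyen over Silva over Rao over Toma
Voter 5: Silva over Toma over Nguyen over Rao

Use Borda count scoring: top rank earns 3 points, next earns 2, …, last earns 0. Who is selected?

Borda scores:
  Rao: 2 + 0 + 3 + 1 + 0 = 6
  Silva: 1 + 2 + 1 + 2 + 3 = 9
  Nguyen: 3 + 3 + 2 + 3 + 1 = 12
  Toma: 0 + 1 + 0 + 0 + 2 = 3
Nguyen has the highest total.

Nguyen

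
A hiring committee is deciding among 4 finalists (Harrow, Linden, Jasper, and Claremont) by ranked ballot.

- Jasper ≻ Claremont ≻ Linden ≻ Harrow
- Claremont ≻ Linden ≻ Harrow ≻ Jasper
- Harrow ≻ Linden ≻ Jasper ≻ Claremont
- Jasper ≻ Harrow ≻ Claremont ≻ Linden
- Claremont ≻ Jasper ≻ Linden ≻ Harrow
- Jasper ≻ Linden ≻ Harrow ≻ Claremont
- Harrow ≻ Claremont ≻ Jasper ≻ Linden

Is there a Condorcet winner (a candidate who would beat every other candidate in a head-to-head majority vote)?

Head-to-head results (7 voters total):
Harrow vs Linden: Linden wins 4–3.
Harrow vs Jasper: Jasper wins 4–3.
Harrow vs Claremont: Harrow wins 4–3.
Linden vs Jasper: Jasper wins 5–2.
Linden vs Claremont: Claremont wins 5–2.
Jasper vs Claremont: Jasper wins 4–3.
Jasper beats each rival — Harrow (4–3), Linden (5–2), Claremont (4–3) — so Jasper is the Condorcet winner.

Yes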